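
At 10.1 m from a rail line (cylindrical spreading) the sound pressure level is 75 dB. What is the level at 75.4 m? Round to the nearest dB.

Cylindrical spreading from a line source gives a 10·log₁₀(r₂/r₁) drop.
L₂ = 75 − 10·log₁₀(75.4/10.1) = 75 − 8.730 = 66.27 dB.

66 dB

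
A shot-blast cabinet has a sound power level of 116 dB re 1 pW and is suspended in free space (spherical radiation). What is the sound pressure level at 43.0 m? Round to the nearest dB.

72 dB

L_p = L_w − 10·log₁₀(4π·r²) with r = 43.0 m.
4π·r² = 2.324e+04 m², 10·log₁₀ of that is 43.661 dB.
L_p = 116 − 43.661 = 72.34 dB.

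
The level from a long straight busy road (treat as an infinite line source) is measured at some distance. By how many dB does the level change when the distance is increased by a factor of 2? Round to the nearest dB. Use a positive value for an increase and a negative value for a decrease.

-3 dB

Line-source spreading: ΔL = −10·log₁₀(r₂/r₁).
ΔL = −10·log₁₀(2) = -3.01 dB.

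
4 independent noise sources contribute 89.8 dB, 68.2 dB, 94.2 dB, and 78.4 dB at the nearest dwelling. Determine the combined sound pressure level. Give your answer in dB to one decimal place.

Incoherent sources combine by intensity addition: L_total = 10·log₁₀(Σ 10^(L_i/10)).
Σ 10^(L/10) = 10^(89.8/10) + 10^(68.2/10) + 10^(94.2/10) + 10^(78.4/10) = 3.661e+09.
L_total = 10·log₁₀(3.661e+09) = 95.64 dB.

95.6 dB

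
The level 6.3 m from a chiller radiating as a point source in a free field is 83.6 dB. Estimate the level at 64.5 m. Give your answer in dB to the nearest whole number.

For a point source, L₂ = L₁ − 20·log₁₀(r₂/r₁).
L₂ = 83.6 − 20·log₁₀(64.5/6.3) = 83.6 − 20.204 = 63.40 dB.

63 dB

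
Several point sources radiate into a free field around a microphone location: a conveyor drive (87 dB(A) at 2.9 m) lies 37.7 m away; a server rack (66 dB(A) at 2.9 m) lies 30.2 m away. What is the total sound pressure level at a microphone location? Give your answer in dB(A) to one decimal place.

64.8 dB(A)

Propagate each source to the receiver with L = L_ref − 20·log₁₀(r/r_ref), then add intensities.
conveyor drive: 87 − 20·log₁₀(37.7/2.9) = 87 − 22.28 = 64.72 dB(A).
server rack: 66 − 20·log₁₀(30.2/2.9) = 66 − 20.35 = 45.65 dB(A).
Σ 10^(L/10) = 3.002e+06 → L_total = 10·log₁₀(3.002e+06) = 64.77 dB(A).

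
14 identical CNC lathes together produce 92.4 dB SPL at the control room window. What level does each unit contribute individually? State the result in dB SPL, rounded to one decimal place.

14 equal contributions raise the level by 10·log₁₀ 14 = 11.461 dB, so each unit alone gives 92.4 − 11.461.

80.9 dB SPL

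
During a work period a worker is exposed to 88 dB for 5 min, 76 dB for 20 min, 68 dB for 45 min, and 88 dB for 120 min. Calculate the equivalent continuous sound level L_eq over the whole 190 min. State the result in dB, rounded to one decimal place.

L_eq = 10·log₁₀[(1/T)·Σ tᵢ·10^(Lᵢ/10)] with T = 190 min.
Σ tᵢ·10^(Lᵢ/10) = 5·10^(88/10) + 20·10^(76/10) + 45·10^(68/10) + 120·10^(88/10) = 7.995e+10.
L_eq = 10·log₁₀(7.995e+10/190) = 86.24 dB.

86.2 dB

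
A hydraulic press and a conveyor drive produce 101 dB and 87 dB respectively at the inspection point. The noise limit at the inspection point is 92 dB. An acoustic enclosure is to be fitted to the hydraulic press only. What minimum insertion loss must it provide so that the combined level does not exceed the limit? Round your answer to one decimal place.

10.7 dB

Everything except the hydraulic press sums to 10^(87/10) = 5.012e+08 in linear terms, 87.00 dB.
To meet 92 dB overall, the treated hydraulic press may contribute at most 10^(92/10) − 5.012e+08 = 1.084e+09, i.e. 90.35 dB.
Required insertion loss = 101 − 90.35 = 10.65 dB.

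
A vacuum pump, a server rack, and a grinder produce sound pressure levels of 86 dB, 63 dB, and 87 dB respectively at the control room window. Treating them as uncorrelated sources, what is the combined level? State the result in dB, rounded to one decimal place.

89.5 dB

Incoherent sources combine by intensity addition: L_total = 10·log₁₀(Σ 10^(L_i/10)).
Σ 10^(L/10) = 10^(86/10) + 10^(63/10) + 10^(87/10) = 9.013e+08.
L_total = 10·log₁₀(9.013e+08) = 89.55 dB.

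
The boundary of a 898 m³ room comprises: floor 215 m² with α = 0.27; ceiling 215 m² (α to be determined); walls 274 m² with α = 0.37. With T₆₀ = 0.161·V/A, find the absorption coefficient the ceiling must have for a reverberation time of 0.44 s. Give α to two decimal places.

A = 0.161·V/T₆₀ = 0.161·898/0.44 = 328.59 m² sabins.
Absorption from the other surfaces = 215·0.27 + 274·0.37 = 159.43 m², so the ceiling must supply 169.16 m² over 215 m².
α = 169.16/215 = 0.787.

0.79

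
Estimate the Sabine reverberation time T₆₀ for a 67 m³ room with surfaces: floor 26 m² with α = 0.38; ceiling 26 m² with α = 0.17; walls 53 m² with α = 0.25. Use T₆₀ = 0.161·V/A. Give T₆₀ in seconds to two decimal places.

Summing Sᵢαᵢ: 26·0.38 + 26·0.17 + 53·0.25 = 27.55 m².
T₆₀ = 0.161 × 67 / 27.55 = 0.392 s.

0.39 s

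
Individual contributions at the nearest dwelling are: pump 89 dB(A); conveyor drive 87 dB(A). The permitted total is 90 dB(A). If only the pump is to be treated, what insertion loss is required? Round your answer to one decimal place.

2.0 dB

Fixed contribution from the other source: Σ 10^(L/10) = 10^(87/10) = 5.012e+08 (87.00 dB(A)).
The limit corresponds to 10^(90/10) = 1.000e+09; subtracting the fixed part leaves 4.988e+08 for the pump, i.e. 86.98 dB(A).
Required insertion loss = 89 − 86.98 = 2.02 dB.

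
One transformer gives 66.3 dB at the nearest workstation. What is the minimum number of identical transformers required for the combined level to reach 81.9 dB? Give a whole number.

The shortfall is 81.9 − 66.3 = 15.6 dB, and N units add 10·log₁₀ N, so need 10·log₁₀ N ≥ 15.6.
N ≥ 10^(15.6/10) = 36.308, so N = 37.

37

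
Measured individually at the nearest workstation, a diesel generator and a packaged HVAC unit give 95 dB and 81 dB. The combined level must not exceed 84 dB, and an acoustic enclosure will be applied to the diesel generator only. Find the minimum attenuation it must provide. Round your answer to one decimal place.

Fixed contribution from the other source: Σ 10^(L/10) = 10^(81/10) = 1.259e+08 (81.00 dB).
The limit corresponds to 10^(84/10) = 2.512e+08; subtracting the fixed part leaves 1.253e+08 for the diesel generator, i.e. 80.98 dB.
So the diesel generator must be reduced from 95 to 80.98 dB: IL = 14.02 dB.

14.0 dB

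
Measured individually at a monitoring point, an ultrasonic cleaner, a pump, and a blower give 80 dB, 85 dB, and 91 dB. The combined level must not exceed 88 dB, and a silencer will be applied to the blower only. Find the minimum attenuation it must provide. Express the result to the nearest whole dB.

8 dB

Fixed contribution from the other sources: Σ 10^(L/10) = 10^(80/10) + 10^(85/10) = 4.162e+08 (86.19 dB).
To meet 88 dB overall, the treated blower may contribute at most 10^(88/10) − 4.162e+08 = 2.147e+08, i.e. 83.32 dB.
Required insertion loss = 91 − 83.32 = 7.68 dB.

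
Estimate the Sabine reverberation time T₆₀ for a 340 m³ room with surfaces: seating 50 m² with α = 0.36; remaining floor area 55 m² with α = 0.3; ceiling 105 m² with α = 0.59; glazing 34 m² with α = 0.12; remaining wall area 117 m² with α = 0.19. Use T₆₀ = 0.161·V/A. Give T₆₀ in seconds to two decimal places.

A = Σ Sᵢαᵢ = 50·0.36 + 55·0.3 + 105·0.59 + 34·0.12 + 117·0.19 = 122.76 m².
T₆₀ = 0.161 × 340 / 122.76 = 0.446 s.

0.45 s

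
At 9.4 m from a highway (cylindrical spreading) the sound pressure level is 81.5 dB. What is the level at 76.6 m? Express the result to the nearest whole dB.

For a line source, L₂ = L₁ − 10·log₁₀(r₂/r₁).
L₂ = 81.5 − 10·log₁₀(76.6/9.4) = 81.5 − 9.111 = 72.39 dB.

72 dB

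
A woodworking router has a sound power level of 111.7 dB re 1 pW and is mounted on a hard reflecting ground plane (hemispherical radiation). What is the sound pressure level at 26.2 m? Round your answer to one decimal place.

Free-field hemispherical radiation: L_p = L_w − 10·log₁₀(2π·r²), r = 26.2 m.
2π·r² = 4313 m², 10·log₁₀ of that is 36.348 dB.
L_p = 111.7 − 36.348 = 75.35 dB.

75.4 dB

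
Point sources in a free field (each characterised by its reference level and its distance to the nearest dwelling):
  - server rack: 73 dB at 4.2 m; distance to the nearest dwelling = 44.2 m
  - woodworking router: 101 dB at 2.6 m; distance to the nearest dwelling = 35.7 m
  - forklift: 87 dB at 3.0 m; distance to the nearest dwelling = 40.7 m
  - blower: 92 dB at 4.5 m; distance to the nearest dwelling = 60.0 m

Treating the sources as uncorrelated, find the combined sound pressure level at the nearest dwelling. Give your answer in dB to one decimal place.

79.0 dB

Apply inverse-square spreading to bring every level to the receiver, then sum 10^(L/10).
server rack: 73 − 20·log₁₀(44.2/4.2) = 73 − 20.44 = 52.56 dB.
woodworking router: 101 − 20·log₁₀(35.7/2.6) = 101 − 22.75 = 78.25 dB.
forklift: 87 − 20·log₁₀(40.7/3.0) = 87 − 22.65 = 64.35 dB.
blower: 92 − 20·log₁₀(60.0/4.5) = 92 − 22.50 = 69.50 dB.
Σ 10^(L/10) = 7.859e+07 → L_total = 10·log₁₀(7.859e+07) = 78.95 dB.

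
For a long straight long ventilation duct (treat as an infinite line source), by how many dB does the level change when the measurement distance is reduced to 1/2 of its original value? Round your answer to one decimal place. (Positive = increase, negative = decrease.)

Line-source spreading: ΔL = −10·log₁₀(r₂/r₁).
ΔL = −10·log₁₀(0.5) = +3.01 dB.

+3.0 dB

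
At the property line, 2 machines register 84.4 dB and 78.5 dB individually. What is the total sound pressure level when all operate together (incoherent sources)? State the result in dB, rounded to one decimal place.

Incoherent sources combine by intensity addition: L_total = 10·log₁₀(Σ 10^(L_i/10)).
Σ 10^(L/10) = 10^(84.4/10) + 10^(78.5/10) = 3.462e+08.
L_total = 10·log₁₀(3.462e+08) = 85.39 dB.

85.4 dB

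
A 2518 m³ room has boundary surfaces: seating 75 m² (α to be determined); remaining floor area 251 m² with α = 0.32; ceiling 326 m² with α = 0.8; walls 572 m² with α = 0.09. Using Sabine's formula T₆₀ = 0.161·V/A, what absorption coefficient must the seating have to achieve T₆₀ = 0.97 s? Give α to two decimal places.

0.34

A = 0.161·V/T₆₀ = 0.161·2518/0.97 = 417.94 m² sabins.
Absorption from the other surfaces = 251·0.32 + 326·0.8 + 572·0.09 = 392.60 m², so the seating must supply 25.34 m² over 75 m².
α = 25.34/75 = 0.338.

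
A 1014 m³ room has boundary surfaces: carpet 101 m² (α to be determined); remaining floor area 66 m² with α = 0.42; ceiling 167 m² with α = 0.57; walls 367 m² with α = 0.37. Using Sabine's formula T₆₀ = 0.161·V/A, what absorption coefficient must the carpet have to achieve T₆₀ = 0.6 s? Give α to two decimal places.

0.13

From T₆₀ = 0.161·V/A, the target T₆₀ = 0.6 s needs A = 0.161·1014/0.6 = 272.09 m².
Absorption from the other surfaces = 66·0.42 + 167·0.57 + 367·0.37 = 258.70 m², so the carpet must supply 13.39 m² over 101 m².
α = 13.39/101 = 0.133.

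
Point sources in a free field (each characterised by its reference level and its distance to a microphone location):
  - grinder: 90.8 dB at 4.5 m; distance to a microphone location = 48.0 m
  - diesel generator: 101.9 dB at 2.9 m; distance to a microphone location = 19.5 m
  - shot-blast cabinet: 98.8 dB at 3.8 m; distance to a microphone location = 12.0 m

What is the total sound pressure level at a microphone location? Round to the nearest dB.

90 dB

First find each source's level at the receiver (point-source: −20·log₁₀(r/r_ref)), then combine on an intensity basis.
grinder: 90.8 − 20·log₁₀(48.0/4.5) = 90.8 − 20.56 = 70.24 dB.
diesel generator: 101.9 − 20·log₁₀(19.5/2.9) = 101.9 − 16.55 = 85.35 dB.
shot-blast cabinet: 98.8 − 20·log₁₀(12.0/3.8) = 98.8 − 9.99 = 88.81 dB.
Σ 10^(L/10) = 1.114e+09 → L_total = 10·log₁₀(1.114e+09) = 90.47 dB.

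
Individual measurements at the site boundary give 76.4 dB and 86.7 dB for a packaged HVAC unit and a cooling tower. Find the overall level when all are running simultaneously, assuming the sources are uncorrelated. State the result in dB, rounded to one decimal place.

Incoherent sources combine by intensity addition: L_total = 10·log₁₀(Σ 10^(L_i/10)).
Σ 10^(L/10) = 10^(76.4/10) + 10^(86.7/10) = 5.114e+08.
L_total = 10·log₁₀(5.114e+08) = 87.09 dB.

87.1 dB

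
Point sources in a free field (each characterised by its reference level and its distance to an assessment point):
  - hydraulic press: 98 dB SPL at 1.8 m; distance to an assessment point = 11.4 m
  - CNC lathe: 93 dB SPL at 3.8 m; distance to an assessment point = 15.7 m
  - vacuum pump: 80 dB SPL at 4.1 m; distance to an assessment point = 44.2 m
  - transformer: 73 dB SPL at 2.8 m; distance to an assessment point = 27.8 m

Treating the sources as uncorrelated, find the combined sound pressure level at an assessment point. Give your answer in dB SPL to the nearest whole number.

First find each source's level at the receiver (point-source: −20·log₁₀(r/r_ref)), then combine on an intensity basis.
hydraulic press: 98 − 20·log₁₀(11.4/1.8) = 98 − 16.03 = 81.97 dB SPL.
CNC lathe: 93 − 20·log₁₀(15.7/3.8) = 93 − 12.32 = 80.68 dB SPL.
vacuum pump: 80 − 20·log₁₀(44.2/4.1) = 80 − 20.65 = 59.35 dB SPL.
transformer: 73 − 20·log₁₀(27.8/2.8) = 73 − 19.94 = 53.06 dB SPL.
Σ 10^(L/10) = 2.753e+08 → L_total = 10·log₁₀(2.753e+08) = 84.40 dB SPL.

84 dB SPL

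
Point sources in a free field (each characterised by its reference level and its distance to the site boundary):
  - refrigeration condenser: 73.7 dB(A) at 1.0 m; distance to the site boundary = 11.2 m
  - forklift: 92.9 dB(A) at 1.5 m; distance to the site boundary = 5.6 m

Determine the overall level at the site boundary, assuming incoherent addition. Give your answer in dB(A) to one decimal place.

First find each source's level at the receiver (point-source: −20·log₁₀(r/r_ref)), then combine on an intensity basis.
refrigeration condenser: 73.7 − 20·log₁₀(11.2/1.0) = 73.7 − 20.98 = 52.72 dB(A).
forklift: 92.9 − 20·log₁₀(5.6/1.5) = 92.9 − 11.44 = 81.46 dB(A).
Σ 10^(L/10) = 1.401e+08 → L_total = 10·log₁₀(1.401e+08) = 81.46 dB(A).

81.5 dB(A)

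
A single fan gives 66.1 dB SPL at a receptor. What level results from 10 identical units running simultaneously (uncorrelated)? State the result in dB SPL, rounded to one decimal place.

With 10 equal, uncorrelated contributions the intensity is 10× that of one unit, giving a rise of 10·log₁₀ 10.
L_total = 66.1 + 10·log₁₀(10) = 66.1 + 10.000 = 76.10 dB SPL.

76.1 dB SPL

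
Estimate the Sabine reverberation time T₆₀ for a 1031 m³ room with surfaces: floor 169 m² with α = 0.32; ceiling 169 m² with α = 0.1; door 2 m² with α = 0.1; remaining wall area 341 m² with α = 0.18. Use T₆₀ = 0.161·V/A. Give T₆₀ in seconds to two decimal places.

1.25 s

Summing Sᵢαᵢ: 169·0.32 + 169·0.1 + 2·0.1 + 341·0.18 = 132.56 m².
T₆₀ = 0.161·V/A = 0.161·1031/132.56 = 1.252 s.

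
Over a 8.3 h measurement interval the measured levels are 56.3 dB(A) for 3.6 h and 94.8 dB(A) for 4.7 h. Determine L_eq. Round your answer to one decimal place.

92.3 dB(A)

L_eq = 10·log₁₀[(1/T)·Σ tᵢ·10^(Lᵢ/10)] with T = 8.3 h.
Σ tᵢ·10^(Lᵢ/10) = 3.6·10^(56.3/10) + 4.7·10^(94.8/10) = 1.420e+10.
L_eq = 10·log₁₀(1.420e+10/8.3) = 92.33 dB(A).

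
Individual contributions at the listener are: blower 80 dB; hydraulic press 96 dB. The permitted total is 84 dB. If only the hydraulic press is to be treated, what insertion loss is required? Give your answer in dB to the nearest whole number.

Everything except the hydraulic press sums to 10^(80/10) = 1.000e+08 in linear terms, 80.00 dB.
To meet 84 dB overall, the treated hydraulic press may contribute at most 10^(84/10) − 1.000e+08 = 1.512e+08, i.e. 81.80 dB.
So the hydraulic press must be reduced from 96 to 81.80 dB: IL = 14.20 dB.

14 dB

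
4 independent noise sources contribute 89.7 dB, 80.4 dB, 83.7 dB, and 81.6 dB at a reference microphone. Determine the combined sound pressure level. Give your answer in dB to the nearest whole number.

For uncorrelated sources the intensities add, so convert each level to linear form, sum, and take 10·log₁₀ of the total.
Σ 10^(L/10) = 10^(89.7/10) + 10^(80.4/10) + 10^(83.7/10) + 10^(81.6/10) = 1.422e+09.
L_total = 10·log₁₀(1.422e+09) = 91.53 dB.

92 dB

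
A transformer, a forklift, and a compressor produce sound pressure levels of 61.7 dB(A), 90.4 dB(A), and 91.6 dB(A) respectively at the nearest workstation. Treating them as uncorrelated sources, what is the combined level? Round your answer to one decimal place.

For uncorrelated sources the intensities add, so convert each level to linear form, sum, and take 10·log₁₀ of the total.
Σ 10^(L/10) = 10^(61.7/10) + 10^(90.4/10) + 10^(91.6/10) = 2.543e+09.
L_total = 10·log₁₀(2.543e+09) = 94.05 dB(A).

94.1 dB(A)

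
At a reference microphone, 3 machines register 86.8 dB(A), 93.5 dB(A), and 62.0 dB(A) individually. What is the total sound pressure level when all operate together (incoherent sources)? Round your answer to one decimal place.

94.3 dB(A)

Incoherent sources combine by intensity addition: L_total = 10·log₁₀(Σ 10^(L_i/10)).
Σ 10^(L/10) = 10^(86.8/10) + 10^(93.5/10) + 10^(62.0/10) = 2.719e+09.
L_total = 10·log₁₀(2.719e+09) = 94.34 dB(A).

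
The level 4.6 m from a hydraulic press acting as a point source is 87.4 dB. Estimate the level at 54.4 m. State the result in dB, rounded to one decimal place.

65.9 dB

Spherical spreading from a point source gives a 20·log₁₀(r₂/r₁) drop.
L₂ = 87.4 − 20·log₁₀(54.4/4.6) = 87.4 − 21.457 = 65.94 dB.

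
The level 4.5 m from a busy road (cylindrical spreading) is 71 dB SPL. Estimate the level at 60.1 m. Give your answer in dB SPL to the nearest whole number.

Cylindrical spreading from a line source gives a 10·log₁₀(r₂/r₁) drop.
L₂ = 71 − 10·log₁₀(60.1/4.5) = 71 − 11.257 = 59.74 dB SPL.

60 dB SPL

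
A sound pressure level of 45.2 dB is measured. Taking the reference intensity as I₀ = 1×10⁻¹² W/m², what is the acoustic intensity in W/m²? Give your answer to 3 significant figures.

3.31e-08 W/m²

L = 10·log₁₀(I/I₀) ⇒ I = I₀·10^(L/10) = 10⁻¹² × 10^4.52.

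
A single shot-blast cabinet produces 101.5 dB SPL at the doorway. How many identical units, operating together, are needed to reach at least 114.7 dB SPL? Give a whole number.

21

N identical sources give L₁ + 10·log₁₀ N, so require 10·log₁₀ N ≥ 114.7 − 101.5 = 13.2 dB.
N ≥ 10^(13.2/10) = 20.893, so N = 21.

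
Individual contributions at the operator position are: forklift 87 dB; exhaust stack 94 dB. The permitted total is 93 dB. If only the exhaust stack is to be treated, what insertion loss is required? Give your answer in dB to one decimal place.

Everything except the exhaust stack sums to 10^(87/10) = 5.012e+08 in linear terms, 87.00 dB.
To meet 93 dB overall, the treated exhaust stack may contribute at most 10^(93/10) − 5.012e+08 = 1.494e+09, i.e. 91.74 dB.
Required insertion loss = 94 − 91.74 = 2.26 dB.

2.3 dB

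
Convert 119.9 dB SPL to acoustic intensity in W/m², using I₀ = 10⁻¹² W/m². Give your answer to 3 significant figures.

0.977 W/m²

L = 10·log₁₀(I/I₀) ⇒ I = I₀·10^(L/10) = 10⁻¹² × 10^11.99.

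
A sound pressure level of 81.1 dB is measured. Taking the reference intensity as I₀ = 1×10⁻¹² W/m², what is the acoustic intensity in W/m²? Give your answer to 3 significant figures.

0.000129 W/m²

I/I₀ = 10^(81.1/10) = 1.288e+08, so I = 1.288e+08 × 10⁻¹² W/m².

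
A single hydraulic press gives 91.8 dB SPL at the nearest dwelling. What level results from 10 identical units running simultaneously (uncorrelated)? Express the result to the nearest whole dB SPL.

102 dB SPL

N identical incoherent sources raise the level by 10·log₁₀ N.
L_total = 91.8 + 10·log₁₀(10) = 91.8 + 10.000 = 101.80 dB SPL.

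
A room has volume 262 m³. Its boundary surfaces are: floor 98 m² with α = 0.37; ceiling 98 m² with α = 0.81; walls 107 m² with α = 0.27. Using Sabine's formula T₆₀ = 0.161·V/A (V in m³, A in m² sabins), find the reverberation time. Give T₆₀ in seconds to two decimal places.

0.29 s

Total absorption A = 98·0.37 + 98·0.81 + 107·0.27 = 144.53 m² sabins.
T₆₀ = 0.161·V/A = 0.161·262/144.53 = 0.292 s.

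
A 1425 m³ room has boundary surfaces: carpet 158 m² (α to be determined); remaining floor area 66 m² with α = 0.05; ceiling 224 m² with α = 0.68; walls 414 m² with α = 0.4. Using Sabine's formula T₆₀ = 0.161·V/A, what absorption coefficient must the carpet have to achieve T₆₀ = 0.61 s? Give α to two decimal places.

0.35

A = 0.161·V/T₆₀ = 0.161·1425/0.61 = 376.11 m² sabins.
Absorption from the other surfaces = 66·0.05 + 224·0.68 + 414·0.4 = 321.22 m², so the carpet must supply 54.89 m² over 158 m².
α = 54.89/158 = 0.347.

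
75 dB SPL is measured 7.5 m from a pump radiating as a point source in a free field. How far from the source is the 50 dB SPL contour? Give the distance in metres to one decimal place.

133.4 m

Point-source spreading drops the level by 20·log₁₀(r₂/r₁); inverting, r₂/r₁ = 10^(ΔL/20).
r₂ = 7.5·10^((75−50)/20) = 7.5·10^(25.0/20) = 133.37 m.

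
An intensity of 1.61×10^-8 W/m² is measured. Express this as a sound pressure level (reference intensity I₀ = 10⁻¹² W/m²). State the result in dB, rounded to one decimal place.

42.1 dB

L = 10·log₁₀(I/I₀) = 10·log₁₀(1.61×10^-8/10⁻¹²) = 10·log₁₀(1.61×10^4).
L = 10·(0.2068 + 4) = 42.07 dB.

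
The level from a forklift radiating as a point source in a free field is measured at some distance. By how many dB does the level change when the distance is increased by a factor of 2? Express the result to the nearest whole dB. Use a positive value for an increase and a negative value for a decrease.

Point-source spreading: ΔL = −20·log₁₀(r₂/r₁).
ΔL = −20·log₁₀(2) = -6.02 dB.

-6 dB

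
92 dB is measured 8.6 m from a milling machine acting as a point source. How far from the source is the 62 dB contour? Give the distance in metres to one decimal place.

The 30.0 dB drop corresponds to a distance ratio of 10^(30.0/20) for a point source.
r₂ = 8.6·10^((92−62)/20) = 8.6·10^(30.0/20) = 271.96 m.

272.0 m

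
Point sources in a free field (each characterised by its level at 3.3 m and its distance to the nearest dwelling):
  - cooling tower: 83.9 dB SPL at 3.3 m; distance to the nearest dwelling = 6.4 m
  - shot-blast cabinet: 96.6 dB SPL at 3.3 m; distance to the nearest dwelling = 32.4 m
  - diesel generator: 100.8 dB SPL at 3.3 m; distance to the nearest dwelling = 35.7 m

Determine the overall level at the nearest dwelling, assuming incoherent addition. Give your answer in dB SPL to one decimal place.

Propagate each source to the receiver with L = L_ref − 20·log₁₀(r/r_ref), then add intensities.
cooling tower: 83.9 − 20·log₁₀(6.4/3.3) = 83.9 − 5.75 = 78.15 dB SPL.
shot-blast cabinet: 96.6 − 20·log₁₀(32.4/3.3) = 96.6 − 19.84 = 76.76 dB SPL.
diesel generator: 100.8 − 20·log₁₀(35.7/3.3) = 100.8 − 20.68 = 80.12 dB SPL.
Σ 10^(L/10) = 2.154e+08 → L_total = 10·log₁₀(2.154e+08) = 83.33 dB SPL.

83.3 dB SPL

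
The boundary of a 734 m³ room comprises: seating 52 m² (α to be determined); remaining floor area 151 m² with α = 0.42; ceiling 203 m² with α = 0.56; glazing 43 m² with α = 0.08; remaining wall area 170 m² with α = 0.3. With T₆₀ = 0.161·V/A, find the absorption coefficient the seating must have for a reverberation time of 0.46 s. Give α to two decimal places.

Required total absorption A = 0.161·734/0.46 = 256.90 m².
Absorption from the other surfaces = 151·0.42 + 203·0.56 + 43·0.08 + 170·0.3 = 231.54 m², so the seating must supply 25.36 m² over 52 m².
α = 25.36/52 = 0.488.

0.49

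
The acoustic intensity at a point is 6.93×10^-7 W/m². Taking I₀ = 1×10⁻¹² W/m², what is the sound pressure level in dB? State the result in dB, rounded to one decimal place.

58.4 dB

Dividing by I₀ shifts the exponent by 12: I/I₀ = 6.93×10^5.
L = 10·(0.8407 + 5) = 58.41 dB.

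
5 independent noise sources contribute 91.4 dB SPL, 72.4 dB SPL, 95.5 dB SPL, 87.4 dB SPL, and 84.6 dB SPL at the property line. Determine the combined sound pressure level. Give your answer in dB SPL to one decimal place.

97.6 dB SPL

For uncorrelated sources the intensities add, so convert each level to linear form, sum, and take 10·log₁₀ of the total.
Σ 10^(L/10) = 10^(91.4/10) + 10^(72.4/10) + 10^(95.5/10) + 10^(87.4/10) + 10^(84.6/10) = 5.784e+09.
L_total = 10·log₁₀(5.784e+09) = 97.62 dB SPL.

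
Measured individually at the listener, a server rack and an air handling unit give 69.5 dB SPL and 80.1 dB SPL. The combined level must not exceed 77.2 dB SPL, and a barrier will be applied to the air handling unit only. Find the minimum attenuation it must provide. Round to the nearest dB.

4 dB

Everything except the air handling unit sums to 10^(69.5/10) = 8.913e+06 in linear terms, 69.50 dB SPL.
To meet 77.2 dB SPL overall, the treated air handling unit may contribute at most 10^(77.2/10) − 8.913e+06 = 4.357e+07, i.e. 76.39 dB SPL.
So the air handling unit must be reduced from 80.1 to 76.39 dB SPL: IL = 3.71 dB.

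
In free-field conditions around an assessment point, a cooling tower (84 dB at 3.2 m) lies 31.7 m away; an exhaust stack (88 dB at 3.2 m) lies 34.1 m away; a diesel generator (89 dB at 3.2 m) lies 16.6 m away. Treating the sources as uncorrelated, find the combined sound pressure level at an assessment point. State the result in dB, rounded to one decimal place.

Propagate each source to the receiver with L = L_ref − 20·log₁₀(r/r_ref), then add intensities.
cooling tower: 84 − 20·log₁₀(31.7/3.2) = 84 − 19.92 = 64.08 dB.
exhaust stack: 88 − 20·log₁₀(34.1/3.2) = 88 − 20.55 = 67.45 dB.
diesel generator: 89 − 20·log₁₀(16.6/3.2) = 89 − 14.30 = 74.70 dB.
Σ 10^(L/10) = 3.763e+07 → L_total = 10·log₁₀(3.763e+07) = 75.76 dB.

75.8 dB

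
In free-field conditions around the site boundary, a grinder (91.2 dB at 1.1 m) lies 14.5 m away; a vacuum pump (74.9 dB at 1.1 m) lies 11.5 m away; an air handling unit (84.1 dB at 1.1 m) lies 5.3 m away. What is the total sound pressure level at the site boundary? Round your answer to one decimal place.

Propagate each source to the receiver with L = L_ref − 20·log₁₀(r/r_ref), then add intensities.
grinder: 91.2 − 20·log₁₀(14.5/1.1) = 91.2 − 22.40 = 68.80 dB.
vacuum pump: 74.9 − 20·log₁₀(11.5/1.1) = 74.9 − 20.39 = 54.51 dB.
air handling unit: 84.1 − 20·log₁₀(5.3/1.1) = 84.1 − 13.66 = 70.44 dB.
Σ 10^(L/10) = 1.894e+07 → L_total = 10·log₁₀(1.894e+07) = 72.77 dB.

72.8 dB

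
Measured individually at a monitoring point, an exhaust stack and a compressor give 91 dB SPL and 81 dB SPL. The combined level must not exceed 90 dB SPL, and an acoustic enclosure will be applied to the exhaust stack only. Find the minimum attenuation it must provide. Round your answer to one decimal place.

Fixed contribution from the other source: Σ 10^(L/10) = 10^(81/10) = 1.259e+08 (81.00 dB SPL).
The limit corresponds to 10^(90/10) = 1.000e+09; subtracting the fixed part leaves 8.741e+08 for the exhaust stack, i.e. 89.42 dB SPL.
Required insertion loss = 91 − 89.42 = 1.58 dB.

1.6 dB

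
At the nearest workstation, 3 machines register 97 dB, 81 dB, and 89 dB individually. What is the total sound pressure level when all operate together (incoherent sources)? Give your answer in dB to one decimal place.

97.7 dB

Incoherent sources combine by intensity addition: L_total = 10·log₁₀(Σ 10^(L_i/10)).
Σ 10^(L/10) = 10^(97/10) + 10^(81/10) + 10^(89/10) = 5.932e+09.
L_total = 10·log₁₀(5.932e+09) = 97.73 dB.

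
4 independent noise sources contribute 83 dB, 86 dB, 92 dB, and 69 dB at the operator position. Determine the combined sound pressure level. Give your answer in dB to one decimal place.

Incoherent sources combine by intensity addition: L_total = 10·log₁₀(Σ 10^(L_i/10)).
Σ 10^(L/10) = 10^(83/10) + 10^(86/10) + 10^(92/10) + 10^(69/10) = 2.190e+09.
L_total = 10·log₁₀(2.190e+09) = 93.41 dB.

93.4 dB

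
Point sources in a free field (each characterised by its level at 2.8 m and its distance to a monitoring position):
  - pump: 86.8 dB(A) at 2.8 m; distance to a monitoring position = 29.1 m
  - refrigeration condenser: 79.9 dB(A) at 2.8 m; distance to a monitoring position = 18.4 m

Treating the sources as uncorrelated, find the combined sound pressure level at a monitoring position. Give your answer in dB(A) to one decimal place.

Apply inverse-square spreading to bring every level to the receiver, then sum 10^(L/10).
pump: 86.8 − 20·log₁₀(29.1/2.8) = 86.8 − 20.33 = 66.47 dB(A).
refrigeration condenser: 79.9 − 20·log₁₀(18.4/2.8) = 79.9 − 16.35 = 63.55 dB(A).
Σ 10^(L/10) = 6.694e+06 → L_total = 10·log₁₀(6.694e+06) = 68.26 dB(A).

68.3 dB(A)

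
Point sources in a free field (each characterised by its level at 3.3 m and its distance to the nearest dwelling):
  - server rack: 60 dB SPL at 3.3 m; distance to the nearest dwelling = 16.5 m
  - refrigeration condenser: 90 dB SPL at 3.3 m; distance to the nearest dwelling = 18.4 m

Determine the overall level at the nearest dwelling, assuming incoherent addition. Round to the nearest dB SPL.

Propagate each source to the receiver with L = L_ref − 20·log₁₀(r/r_ref), then add intensities.
server rack: 60 − 20·log₁₀(16.5/3.3) = 60 − 13.98 = 46.02 dB SPL.
refrigeration condenser: 90 − 20·log₁₀(18.4/3.3) = 90 − 14.93 = 75.07 dB SPL.
Σ 10^(L/10) = 3.221e+07 → L_total = 10·log₁₀(3.221e+07) = 75.08 dB SPL.

75 dB SPL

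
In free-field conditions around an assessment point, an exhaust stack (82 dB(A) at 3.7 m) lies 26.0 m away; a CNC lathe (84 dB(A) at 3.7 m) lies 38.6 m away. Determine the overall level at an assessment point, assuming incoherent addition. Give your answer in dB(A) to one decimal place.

Apply inverse-square spreading to bring every level to the receiver, then sum 10^(L/10).
exhaust stack: 82 − 20·log₁₀(26.0/3.7) = 82 − 16.94 = 65.06 dB(A).
CNC lathe: 84 − 20·log₁₀(38.6/3.7) = 84 − 20.37 = 63.63 dB(A).
Σ 10^(L/10) = 5.518e+06 → L_total = 10·log₁₀(5.518e+06) = 67.42 dB(A).

67.4 dB(A)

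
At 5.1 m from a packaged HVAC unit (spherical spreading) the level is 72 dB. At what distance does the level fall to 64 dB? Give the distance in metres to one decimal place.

Point-source spreading drops the level by 20·log₁₀(r₂/r₁); inverting, r₂/r₁ = 10^(ΔL/20).
r₂ = 5.1·10^((72−64)/20) = 5.1·10^(8.0/20) = 12.81 m.

12.8 m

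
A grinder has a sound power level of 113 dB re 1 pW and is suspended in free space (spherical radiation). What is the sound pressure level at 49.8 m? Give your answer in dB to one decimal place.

L_p = L_w − 10·log₁₀(4π·r²) with r = 49.8 m.
4π·r² = 3.117e+04 m², 10·log₁₀ of that is 44.937 dB.
L_p = 113 − 44.937 = 68.06 dB.

68.1 dB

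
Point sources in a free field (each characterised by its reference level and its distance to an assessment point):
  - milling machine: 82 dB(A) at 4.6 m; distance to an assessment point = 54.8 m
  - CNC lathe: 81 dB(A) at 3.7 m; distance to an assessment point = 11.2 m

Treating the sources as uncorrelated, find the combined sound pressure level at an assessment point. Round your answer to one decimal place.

71.7 dB(A)

Apply inverse-square spreading to bring every level to the receiver, then sum 10^(L/10).
milling machine: 82 − 20·log₁₀(54.8/4.6) = 82 − 21.52 = 60.48 dB(A).
CNC lathe: 81 − 20·log₁₀(11.2/3.7) = 81 − 9.62 = 71.38 dB(A).
Σ 10^(L/10) = 1.486e+07 → L_total = 10·log₁₀(1.486e+07) = 71.72 dB(A).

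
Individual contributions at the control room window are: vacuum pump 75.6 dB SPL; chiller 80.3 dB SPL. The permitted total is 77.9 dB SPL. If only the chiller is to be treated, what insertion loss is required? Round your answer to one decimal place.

The untreated sources together contribute 10^(75.6/10) = 3.631e+07, i.e. 75.60 dB SPL.
The limit corresponds to 10^(77.9/10) = 6.166e+07; subtracting the fixed part leaves 2.535e+07 for the chiller, i.e. 74.04 dB SPL.
So the chiller must be reduced from 80.3 to 74.04 dB SPL: IL = 6.26 dB.

6.3 dB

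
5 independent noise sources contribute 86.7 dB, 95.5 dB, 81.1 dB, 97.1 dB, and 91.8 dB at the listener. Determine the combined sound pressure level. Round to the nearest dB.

Incoherent sources combine by intensity addition: L_total = 10·log₁₀(Σ 10^(L_i/10)).
Σ 10^(L/10) = 10^(86.7/10) + 10^(95.5/10) + 10^(81.1/10) + 10^(97.1/10) + 10^(91.8/10) = 1.079e+10.
L_total = 10·log₁₀(1.079e+10) = 100.33 dB.

100 dB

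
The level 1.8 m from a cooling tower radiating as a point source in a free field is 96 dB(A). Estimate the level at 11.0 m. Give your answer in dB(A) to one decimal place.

80.3 dB(A)

Point-source attenuation: ΔL = 20·log₁₀(r₂/r₁) = 20·log₁₀(11.0/1.8) = 15.722 dB.
L₂ = 96 − 20·log₁₀(11.0/1.8) = 96 − 15.722 = 80.28 dB(A).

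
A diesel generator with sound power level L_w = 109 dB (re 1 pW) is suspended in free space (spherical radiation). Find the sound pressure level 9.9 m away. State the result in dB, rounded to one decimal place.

The power spreads over a sphere of area 4π·r², so L_p = L_w − 10·log₁₀(4π·r²).
4π·r² = 1232 m², 10·log₁₀ of that is 30.905 dB.
L_p = 109 − 30.905 = 78.10 dB.

78.1 dB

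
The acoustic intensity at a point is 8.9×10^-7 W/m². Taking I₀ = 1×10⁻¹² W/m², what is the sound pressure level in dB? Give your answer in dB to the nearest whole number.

L = 10·log₁₀(I/I₀) = 10·log₁₀(8.9×10^-7/10⁻¹²) = 10·log₁₀(8.9×10^5).
L = 10·(0.9494 + 5) = 59.49 dB.

59 dB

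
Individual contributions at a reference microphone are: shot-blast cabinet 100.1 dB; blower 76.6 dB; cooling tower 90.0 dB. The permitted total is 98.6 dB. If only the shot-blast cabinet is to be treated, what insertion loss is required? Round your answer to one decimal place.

The untreated sources together contribute 10^(76.6/10) + 10^(90.0/10) = 1.046e+09, i.e. 90.19 dB.
The limit corresponds to 10^(98.6/10) = 7.244e+09; subtracting the fixed part leaves 6.199e+09 for the shot-blast cabinet, i.e. 97.92 dB.
Required insertion loss = 100.1 − 97.92 = 2.18 dB.

2.2 dB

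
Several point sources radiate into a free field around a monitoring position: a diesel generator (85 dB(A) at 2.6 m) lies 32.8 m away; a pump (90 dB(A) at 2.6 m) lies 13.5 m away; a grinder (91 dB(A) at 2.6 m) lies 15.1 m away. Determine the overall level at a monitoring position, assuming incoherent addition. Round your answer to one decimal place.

First find each source's level at the receiver (point-source: −20·log₁₀(r/r_ref)), then combine on an intensity basis.
diesel generator: 85 − 20·log₁₀(32.8/2.6) = 85 − 22.02 = 62.98 dB(A).
pump: 90 − 20·log₁₀(13.5/2.6) = 90 − 14.31 = 75.69 dB(A).
grinder: 91 − 20·log₁₀(15.1/2.6) = 91 − 15.28 = 75.72 dB(A).
Σ 10^(L/10) = 7.640e+07 → L_total = 10·log₁₀(7.640e+07) = 78.83 dB(A).

78.8 dB(A)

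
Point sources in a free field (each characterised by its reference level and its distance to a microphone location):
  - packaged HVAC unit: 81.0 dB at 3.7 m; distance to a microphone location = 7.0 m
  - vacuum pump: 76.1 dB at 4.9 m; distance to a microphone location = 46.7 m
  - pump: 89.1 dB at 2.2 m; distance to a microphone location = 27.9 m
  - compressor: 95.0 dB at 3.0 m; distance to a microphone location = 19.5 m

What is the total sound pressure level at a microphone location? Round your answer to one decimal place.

Propagate each source to the receiver with L = L_ref − 20·log₁₀(r/r_ref), then add intensities.
packaged HVAC unit: 81.0 − 20·log₁₀(7.0/3.7) = 81.0 − 5.54 = 75.46 dB.
vacuum pump: 76.1 − 20·log₁₀(46.7/4.9) = 76.1 − 19.58 = 56.52 dB.
pump: 89.1 − 20·log₁₀(27.9/2.2) = 89.1 − 22.06 = 67.04 dB.
compressor: 95.0 − 20·log₁₀(19.5/3.0) = 95.0 − 16.26 = 78.74 dB.
Σ 10^(L/10) = 1.155e+08 → L_total = 10·log₁₀(1.155e+08) = 80.63 dB.

80.6 dB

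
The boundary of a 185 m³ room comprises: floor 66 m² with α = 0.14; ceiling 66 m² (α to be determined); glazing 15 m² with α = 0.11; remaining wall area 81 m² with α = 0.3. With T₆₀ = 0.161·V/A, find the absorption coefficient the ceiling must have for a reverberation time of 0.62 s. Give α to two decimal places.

0.19

A = 0.161·V/T₆₀ = 0.161·185/0.62 = 48.04 m² sabins.
Absorption from the other surfaces = 66·0.14 + 15·0.11 + 81·0.3 = 35.19 m², so the ceiling must supply 12.85 m² over 66 m².
α = 12.85/66 = 0.195.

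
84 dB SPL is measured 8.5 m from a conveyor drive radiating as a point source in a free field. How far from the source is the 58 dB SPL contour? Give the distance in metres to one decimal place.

Point-source spreading drops the level by 20·log₁₀(r₂/r₁); inverting, r₂/r₁ = 10^(ΔL/20).
r₂ = 8.5·10^((84−58)/20) = 8.5·10^(26.0/20) = 169.60 m.

169.6 m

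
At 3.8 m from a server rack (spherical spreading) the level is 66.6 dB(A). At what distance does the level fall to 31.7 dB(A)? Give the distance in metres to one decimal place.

211.2 m

The 34.9 dB drop corresponds to a distance ratio of 10^(34.9/20) for a point source.
r₂ = 3.8·10^((66.6−31.7)/20) = 3.8·10^(34.9/20) = 211.24 m.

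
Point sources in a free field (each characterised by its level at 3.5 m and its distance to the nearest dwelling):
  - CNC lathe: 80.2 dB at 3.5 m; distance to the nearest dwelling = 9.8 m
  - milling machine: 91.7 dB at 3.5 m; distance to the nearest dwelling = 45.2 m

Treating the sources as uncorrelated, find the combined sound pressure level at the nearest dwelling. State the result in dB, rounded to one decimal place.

73.5 dB

Propagate each source to the receiver with L = L_ref − 20·log₁₀(r/r_ref), then add intensities.
CNC lathe: 80.2 − 20·log₁₀(9.8/3.5) = 80.2 − 8.94 = 71.26 dB.
milling machine: 91.7 − 20·log₁₀(45.2/3.5) = 91.7 − 22.22 = 69.48 dB.
Σ 10^(L/10) = 2.222e+07 → L_total = 10·log₁₀(2.222e+07) = 73.47 dB.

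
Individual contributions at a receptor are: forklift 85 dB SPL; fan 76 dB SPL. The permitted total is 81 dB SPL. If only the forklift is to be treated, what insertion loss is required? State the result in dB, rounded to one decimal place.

5.7 dB

Everything except the forklift sums to 10^(76/10) = 3.981e+07 in linear terms, 76.00 dB SPL.
The limit corresponds to 10^(81/10) = 1.259e+08; subtracting the fixed part leaves 8.608e+07 for the forklift, i.e. 79.35 dB SPL.
Required insertion loss = 85 − 79.35 = 5.65 dB.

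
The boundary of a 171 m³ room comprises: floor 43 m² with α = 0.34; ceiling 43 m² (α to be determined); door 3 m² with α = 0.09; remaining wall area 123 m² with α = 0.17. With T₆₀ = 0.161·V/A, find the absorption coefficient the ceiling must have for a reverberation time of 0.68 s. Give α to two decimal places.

0.11

From T₆₀ = 0.161·V/A, the target T₆₀ = 0.68 s needs A = 0.161·171/0.68 = 40.49 m².
Absorption from the other surfaces = 43·0.34 + 3·0.09 + 123·0.17 = 35.80 m², so the ceiling must supply 4.69 m² over 43 m².
α = 4.69/43 = 0.109.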